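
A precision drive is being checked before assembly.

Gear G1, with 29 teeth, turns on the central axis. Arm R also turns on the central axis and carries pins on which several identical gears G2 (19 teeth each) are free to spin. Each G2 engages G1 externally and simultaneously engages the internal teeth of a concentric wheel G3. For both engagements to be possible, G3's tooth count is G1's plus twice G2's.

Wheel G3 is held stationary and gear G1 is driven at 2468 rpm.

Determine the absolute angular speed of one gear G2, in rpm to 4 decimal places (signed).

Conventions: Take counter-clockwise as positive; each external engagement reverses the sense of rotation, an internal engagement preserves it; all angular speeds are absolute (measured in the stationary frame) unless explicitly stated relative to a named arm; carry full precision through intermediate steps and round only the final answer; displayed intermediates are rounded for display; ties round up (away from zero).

-1883.4737 rpm

planetary set (29T centre, 19T on arm, 67T internal) — Willis relation
normalise by the input: solve with ω_sun = 1, then scale by 2468 rpm
ring teeth: 29 + 2·19 = 67
29(ω_sun−ω_arm) = −67(ω_ring−ω_arm),  ω_ring = 0, ω_sun = 1
29(1−ω_arm) = −67(0−ω_arm)  ⇒  96·ω_arm = 29  ⇒  ω_arm = 29/96
sun–planet mesh: 29·(1−29/96) = −19·(ω_p−ω_arm)  ⇒  ω_p−ω_arm = -1943/1824
ω_p = 29/96 − 1943/1824 = -29/38
scale: ω_p = -29/38 × 2468 rpm = -1883.4737 rpm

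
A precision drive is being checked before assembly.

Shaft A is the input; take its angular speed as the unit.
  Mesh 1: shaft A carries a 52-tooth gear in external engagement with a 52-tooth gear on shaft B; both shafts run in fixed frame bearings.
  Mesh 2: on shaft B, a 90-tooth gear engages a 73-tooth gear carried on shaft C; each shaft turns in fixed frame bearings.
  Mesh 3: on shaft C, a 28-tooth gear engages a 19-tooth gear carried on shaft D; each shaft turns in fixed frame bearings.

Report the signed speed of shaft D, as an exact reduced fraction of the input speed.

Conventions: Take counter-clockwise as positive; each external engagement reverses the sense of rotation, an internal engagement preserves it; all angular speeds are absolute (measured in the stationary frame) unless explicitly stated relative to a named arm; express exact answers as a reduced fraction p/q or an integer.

3-mesh fixed-axis compound train (all bearings frame-fixed)
mesh 1 [52T→52T]: |ω|/ω_in = 1×52/52 = 1, sense flips to −
mesh 2 [90T→73T]: |ω|/ω_in = 1×90/73 = 90/73, sense flips to +
mesh 3 [28T→19T]: |ω|/ω_in = (90/73)×28/19 = 2520/1387, sense flips to −
signed output speed (× input speed) = -2520/1387

-2520/1387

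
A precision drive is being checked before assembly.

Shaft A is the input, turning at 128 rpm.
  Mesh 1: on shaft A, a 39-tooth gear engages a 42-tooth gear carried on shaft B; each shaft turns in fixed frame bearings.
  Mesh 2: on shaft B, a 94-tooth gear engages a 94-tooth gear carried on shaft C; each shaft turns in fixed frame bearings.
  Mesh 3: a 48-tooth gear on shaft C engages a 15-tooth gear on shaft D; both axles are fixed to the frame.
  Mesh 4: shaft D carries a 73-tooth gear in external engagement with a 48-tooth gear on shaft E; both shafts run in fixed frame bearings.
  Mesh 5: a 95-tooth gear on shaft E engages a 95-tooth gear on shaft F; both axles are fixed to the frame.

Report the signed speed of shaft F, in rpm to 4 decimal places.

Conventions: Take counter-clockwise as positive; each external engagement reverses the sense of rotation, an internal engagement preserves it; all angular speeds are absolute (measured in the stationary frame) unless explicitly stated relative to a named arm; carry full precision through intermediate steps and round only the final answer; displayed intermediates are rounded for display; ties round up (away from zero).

-578.4381 rpm

class = fixed-axis compound train [5 meshes; 5 ratios multiply, 5 sense flips]
mesh 1 [39T→42T]: ω = 128.0000×39/42 = 118.8571 rpm, sense flips to −
mesh 2 [94T→94T]: ω = 118.8571×94/94 = 118.8571 rpm, sense flips to +
mesh 3 [48T→15T]: ω = 118.8571×48/15 = 380.3429 rpm, sense flips to −
mesh 4 [73T→48T]: ω = 380.3429×73/48 = 578.4381 rpm, sense flips to +
mesh 5 [95T→95T]: ω = 578.4381×95/95 = 578.4381 rpm, sense flips to −
signed output speed = -578.4381 rpm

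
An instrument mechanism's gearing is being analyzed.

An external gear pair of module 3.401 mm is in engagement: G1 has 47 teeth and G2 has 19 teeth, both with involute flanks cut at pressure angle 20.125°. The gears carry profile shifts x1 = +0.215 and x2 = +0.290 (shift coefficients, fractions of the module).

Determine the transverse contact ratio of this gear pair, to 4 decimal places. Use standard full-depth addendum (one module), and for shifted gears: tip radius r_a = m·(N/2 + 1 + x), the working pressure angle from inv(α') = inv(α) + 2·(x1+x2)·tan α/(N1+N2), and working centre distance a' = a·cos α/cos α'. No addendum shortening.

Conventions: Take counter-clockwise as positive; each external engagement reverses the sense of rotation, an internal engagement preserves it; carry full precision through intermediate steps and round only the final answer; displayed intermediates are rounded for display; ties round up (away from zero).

1.5331

class = single-mesh tooth geometry [involute pair 47T × 19T, m = 3.401]
base radii: r_b1 = 75.043708, r_b2 = 30.336818
tip radii: r_a1 = 84.055715, r_a2 = 36.696790
inv(α') = inv(20.125°) + 2·(+0.215+0.290)·tan α/(47+19) = 0.02080305  ⇒  α' = 22.25958°
a' = a·cos α / cos α' = 112.2330·cos 20.125°/cos 22.25958° = 113.866156
action lengths: √(r_a1²−r_b1²) = 37.865620, √(r_a2²−r_b2²) = 20.647805
base pitch p_b = π·m·cos α = 10.032203
CR = (37.865620 + 20.647805 − 113.866156·sin 22.25958°)/10.032203 = 1.533117
contact ratio ≈ 1.5331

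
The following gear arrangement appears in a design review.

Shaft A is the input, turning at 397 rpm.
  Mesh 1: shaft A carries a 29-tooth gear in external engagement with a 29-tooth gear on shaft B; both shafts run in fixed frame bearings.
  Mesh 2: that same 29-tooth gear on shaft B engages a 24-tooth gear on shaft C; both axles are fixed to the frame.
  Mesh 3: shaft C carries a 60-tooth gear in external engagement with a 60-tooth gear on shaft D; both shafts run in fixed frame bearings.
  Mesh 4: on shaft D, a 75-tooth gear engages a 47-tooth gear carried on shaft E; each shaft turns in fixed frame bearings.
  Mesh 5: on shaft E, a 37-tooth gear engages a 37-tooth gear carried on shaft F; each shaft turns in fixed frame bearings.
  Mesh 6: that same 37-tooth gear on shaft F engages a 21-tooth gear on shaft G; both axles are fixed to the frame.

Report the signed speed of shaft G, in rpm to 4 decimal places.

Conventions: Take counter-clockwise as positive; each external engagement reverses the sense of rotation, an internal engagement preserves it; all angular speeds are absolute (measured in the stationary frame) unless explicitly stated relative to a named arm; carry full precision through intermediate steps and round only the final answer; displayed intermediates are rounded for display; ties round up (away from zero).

recognized (7 fixed axles, 6 meshes): fixed-axis compound train
mesh 1 [29T→29T]: ω = 397.0000×29/29 = 397.0000 rpm, sense flips to −
mesh 2 [29T→24T]: ω = 397.0000×29/24 = 479.7083 rpm, sense flips to +
mesh 3 [60T→60T]: ω = 479.7083×60/60 = 479.7083 rpm, sense flips to −
mesh 4 [75T→47T]: ω = 479.7083×75/47 = 765.4920 rpm, sense flips to +
mesh 5 [37T→37T]: ω = 765.4920×37/37 = 765.4920 rpm, sense flips to −
mesh 6 [37T→21T]: ω = 765.4920×37/21 = 1348.7240 rpm, sense flips to +
signed output speed = +1348.7240 rpm

+1348.7240 rpm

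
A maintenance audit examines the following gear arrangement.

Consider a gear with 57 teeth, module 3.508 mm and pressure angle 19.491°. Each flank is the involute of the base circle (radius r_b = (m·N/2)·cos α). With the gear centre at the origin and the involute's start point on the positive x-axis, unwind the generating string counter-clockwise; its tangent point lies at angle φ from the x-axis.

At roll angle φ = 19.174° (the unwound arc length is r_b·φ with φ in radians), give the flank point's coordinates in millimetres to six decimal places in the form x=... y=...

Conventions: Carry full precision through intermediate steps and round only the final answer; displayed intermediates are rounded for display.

x=99.379277 y=1.164267

recognized (one wheel, involute flank): single-mesh tooth geometry, m = 3.508, N = 57
pitch radius r_p = m·N/2 = 3.508·57/2 = 99.978000
base radius r_b = r_p·cos α = 99.978000·cos 19.491° = 94.248652
roll angle φ = 19.174° = 0.33464943 rad
x = r_b·(cos φ + φ·sin φ) = 99.379277
y = r_b·(sin φ − φ·cos φ) = 1.164267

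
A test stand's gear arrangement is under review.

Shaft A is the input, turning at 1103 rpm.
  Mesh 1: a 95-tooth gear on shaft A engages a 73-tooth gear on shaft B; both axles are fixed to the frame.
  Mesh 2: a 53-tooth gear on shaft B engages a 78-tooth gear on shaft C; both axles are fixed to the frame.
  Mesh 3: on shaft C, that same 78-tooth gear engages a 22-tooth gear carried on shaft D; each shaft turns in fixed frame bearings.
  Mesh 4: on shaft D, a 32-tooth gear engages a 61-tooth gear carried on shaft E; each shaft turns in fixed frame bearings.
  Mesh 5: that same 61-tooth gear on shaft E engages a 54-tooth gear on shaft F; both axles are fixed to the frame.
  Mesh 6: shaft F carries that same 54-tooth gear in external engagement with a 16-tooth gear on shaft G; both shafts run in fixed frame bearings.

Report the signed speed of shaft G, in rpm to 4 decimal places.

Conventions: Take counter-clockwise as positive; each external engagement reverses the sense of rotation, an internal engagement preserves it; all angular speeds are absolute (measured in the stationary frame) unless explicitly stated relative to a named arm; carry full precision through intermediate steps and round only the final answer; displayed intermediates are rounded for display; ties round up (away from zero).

topology: fixed-axis compound train — 6 meshes, A→G
mesh 1 [95T→73T]: ω = 1103.0000×95/73 = 1435.4110 rpm, sense flips to −
mesh 2 [53T→78T]: ω = 1435.4110×53/78 = 975.3433 rpm, sense flips to +
mesh 3 [78T→22T]: ω = 975.3433×78/22 = 3458.0355 rpm, sense flips to −
mesh 4 [32T→61T]: ω = 3458.0355×32/61 = 1814.0514 rpm, sense flips to +
mesh 5 [61T→54T]: ω = 1814.0514×61/54 = 2049.2062 rpm, sense flips to −
mesh 6 [54T→16T]: ω = 2049.2062×54/16 = 6916.0710 rpm, sense flips to +
signed output speed = +6916.0710 rpm

+6916.0710 rpm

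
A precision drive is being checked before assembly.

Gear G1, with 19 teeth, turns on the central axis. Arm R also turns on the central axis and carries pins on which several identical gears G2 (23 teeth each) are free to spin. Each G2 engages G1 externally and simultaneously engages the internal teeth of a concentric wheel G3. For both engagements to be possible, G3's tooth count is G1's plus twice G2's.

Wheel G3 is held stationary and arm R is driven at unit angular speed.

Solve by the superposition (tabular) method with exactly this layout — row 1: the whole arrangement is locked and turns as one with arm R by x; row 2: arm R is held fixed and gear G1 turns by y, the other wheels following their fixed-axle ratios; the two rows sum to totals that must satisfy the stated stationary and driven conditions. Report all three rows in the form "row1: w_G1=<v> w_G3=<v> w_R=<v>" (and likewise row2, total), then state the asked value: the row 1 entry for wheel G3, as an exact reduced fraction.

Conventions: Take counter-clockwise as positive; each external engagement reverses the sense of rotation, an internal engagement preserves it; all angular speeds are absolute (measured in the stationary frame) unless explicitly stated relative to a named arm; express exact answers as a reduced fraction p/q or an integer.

row1: w_G1=1 w_G3=1 w_R=1
row2: w_G1=65/19 w_G3=-1 w_R=0
total: w_G1=84/19 w_G3=0 w_R=1
asked value: 1

planetary set (19T centre, 23T on arm, 65T internal) — Willis relation
superposition row 1 [locked train]: every member turns x
superposition row 2 [arm held]: sun y, ring −(19/65)·y, arm 0
boundary: total ω_ring = x − (19/65)·y = 0 and total ω_arm = x = 1  ⇒  y = 65/19, x = 1
row 2 ring = −(19/65)·65/19 = -1
totals (row 1 + row 2): sun 1 + 65/19 = 84/19, ring 1 + (-1) = 0, arm 1 + 0 = 1
asked cell (row1, ring) = 1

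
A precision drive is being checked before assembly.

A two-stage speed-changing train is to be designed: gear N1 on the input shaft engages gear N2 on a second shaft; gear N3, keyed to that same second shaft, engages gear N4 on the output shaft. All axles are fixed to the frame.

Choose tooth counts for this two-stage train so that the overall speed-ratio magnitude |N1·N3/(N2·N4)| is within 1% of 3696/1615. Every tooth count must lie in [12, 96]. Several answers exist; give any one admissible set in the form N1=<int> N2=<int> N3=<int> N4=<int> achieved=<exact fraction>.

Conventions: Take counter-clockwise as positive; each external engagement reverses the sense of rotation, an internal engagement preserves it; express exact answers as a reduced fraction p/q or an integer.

N1=42 N2=17 N3=88 N4=95 achieved=3696/1615

2-stage fixed-axis compound train for ratio 3696/1615
target = 3696/1615 in lowest terms: an exact hit needs N1·N3 = k·3696 and N2·N4 = k·1615 for one integer k, every count in [12, 96]; additionally prefer no 1:1 stage (N1 ≠ N2, N3 ≠ N4)
k = 1: N1·N3 = 3696 = 42·88, N2·N4 = 1615 = 17·95
achieved = 42·88/(17·95) = 3696/1615; |achieved − target| = 0 ≤ 924/40375 ✓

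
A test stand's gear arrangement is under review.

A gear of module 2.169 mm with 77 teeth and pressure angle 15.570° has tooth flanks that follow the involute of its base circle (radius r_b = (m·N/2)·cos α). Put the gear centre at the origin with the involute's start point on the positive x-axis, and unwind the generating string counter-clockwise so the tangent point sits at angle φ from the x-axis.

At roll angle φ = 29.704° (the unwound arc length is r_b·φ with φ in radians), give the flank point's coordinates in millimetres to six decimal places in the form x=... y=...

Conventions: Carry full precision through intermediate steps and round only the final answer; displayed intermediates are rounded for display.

x=90.536782 y=3.636814

class = single-mesh tooth geometry [base-circle involute, m = 2.169, 77T]
pitch radius r_p = m·N/2 = 2.169·77/2 = 83.506500
base radius r_b = r_p·cos α = 83.506500·cos 15.570° = 80.442082
roll angle φ = 29.704° = 0.51843260 rad
x = r_b·(cos φ + φ·sin φ) = 90.536782
y = r_b·(sin φ − φ·cos φ) = 3.636814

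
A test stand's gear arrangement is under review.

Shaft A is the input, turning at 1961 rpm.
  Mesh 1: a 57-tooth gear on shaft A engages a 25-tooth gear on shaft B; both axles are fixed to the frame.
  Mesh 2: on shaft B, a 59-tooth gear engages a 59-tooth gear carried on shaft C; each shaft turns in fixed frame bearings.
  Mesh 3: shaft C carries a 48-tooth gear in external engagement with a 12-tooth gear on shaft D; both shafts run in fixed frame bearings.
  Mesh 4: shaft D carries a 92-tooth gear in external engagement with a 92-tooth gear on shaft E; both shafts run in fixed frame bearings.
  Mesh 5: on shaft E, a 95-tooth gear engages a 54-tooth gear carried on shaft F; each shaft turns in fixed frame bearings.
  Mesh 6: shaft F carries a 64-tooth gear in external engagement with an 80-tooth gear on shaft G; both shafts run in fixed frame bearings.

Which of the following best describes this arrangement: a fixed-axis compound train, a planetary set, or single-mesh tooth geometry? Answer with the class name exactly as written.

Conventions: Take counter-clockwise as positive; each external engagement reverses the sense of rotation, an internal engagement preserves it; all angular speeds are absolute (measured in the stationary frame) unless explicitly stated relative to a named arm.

topology: fixed-axis compound train — 6 meshes, A→G
classification: fixed-axis compound train

fixed-axis compound train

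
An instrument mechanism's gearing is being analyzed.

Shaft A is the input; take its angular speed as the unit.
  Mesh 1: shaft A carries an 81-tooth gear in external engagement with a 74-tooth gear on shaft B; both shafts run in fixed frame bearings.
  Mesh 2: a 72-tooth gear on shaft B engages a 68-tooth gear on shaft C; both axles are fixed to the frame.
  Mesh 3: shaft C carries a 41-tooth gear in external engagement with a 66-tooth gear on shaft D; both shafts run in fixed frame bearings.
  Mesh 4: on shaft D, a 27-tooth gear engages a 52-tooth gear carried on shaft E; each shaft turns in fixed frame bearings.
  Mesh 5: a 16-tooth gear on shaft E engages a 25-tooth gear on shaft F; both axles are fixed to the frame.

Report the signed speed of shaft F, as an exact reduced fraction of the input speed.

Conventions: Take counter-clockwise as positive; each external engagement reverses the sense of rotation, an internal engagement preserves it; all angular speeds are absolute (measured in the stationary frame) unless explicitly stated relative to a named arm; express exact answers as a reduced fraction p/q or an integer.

-538002/2248675

5-mesh fixed-axis compound train (all bearings frame-fixed)
mesh 1 [81T→74T]: |ω|/ω_in = 1×81/74 = 81/74, sense flips to −
mesh 2 [72T→68T]: |ω|/ω_in = (81/74)×72/68 = 729/629, sense flips to +
mesh 3 [41T→66T]: |ω|/ω_in = (729/629)×41/66 = 9963/13838, sense flips to −
mesh 4 [27T→52T]: |ω|/ω_in = (9963/13838)×27/52 = 269001/719576, sense flips to +
mesh 5 [16T→25T]: |ω|/ω_in = (269001/719576)×16/25 = 538002/2248675, sense flips to −
signed output speed (× input speed) = -538002/2248675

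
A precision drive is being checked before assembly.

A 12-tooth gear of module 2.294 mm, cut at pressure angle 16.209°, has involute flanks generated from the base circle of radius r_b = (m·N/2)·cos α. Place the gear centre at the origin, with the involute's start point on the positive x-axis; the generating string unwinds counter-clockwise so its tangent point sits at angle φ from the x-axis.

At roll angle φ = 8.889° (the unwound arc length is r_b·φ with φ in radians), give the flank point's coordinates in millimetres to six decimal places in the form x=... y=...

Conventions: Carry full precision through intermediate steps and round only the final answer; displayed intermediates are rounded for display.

single-mesh involute tooth geometry (12T wheel at module 2.294)
pitch radius r_p = m·N/2 = 2.294·12/2 = 13.764000
base radius r_b = r_p·cos α = 13.764000·cos 16.209° = 13.216879
roll angle φ = 8.889° = 0.15514232 rad
x = r_b·(cos φ + φ·sin φ) = 13.374983
y = r_b·(sin φ − φ·cos φ) = 0.016412

x=13.374983 y=0.016412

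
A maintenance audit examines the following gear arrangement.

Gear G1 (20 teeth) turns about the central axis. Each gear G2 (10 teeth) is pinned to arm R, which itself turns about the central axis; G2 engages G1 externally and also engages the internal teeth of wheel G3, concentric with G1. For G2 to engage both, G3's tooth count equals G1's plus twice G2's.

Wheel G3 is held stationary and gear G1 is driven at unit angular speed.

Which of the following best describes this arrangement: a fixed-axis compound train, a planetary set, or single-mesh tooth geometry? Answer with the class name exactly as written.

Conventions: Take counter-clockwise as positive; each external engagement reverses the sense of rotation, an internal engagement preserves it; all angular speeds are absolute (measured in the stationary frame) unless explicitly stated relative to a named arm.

planetary set

planetary set (20T centre, 10T on arm, 40T internal) — Willis relation
classification: planetary set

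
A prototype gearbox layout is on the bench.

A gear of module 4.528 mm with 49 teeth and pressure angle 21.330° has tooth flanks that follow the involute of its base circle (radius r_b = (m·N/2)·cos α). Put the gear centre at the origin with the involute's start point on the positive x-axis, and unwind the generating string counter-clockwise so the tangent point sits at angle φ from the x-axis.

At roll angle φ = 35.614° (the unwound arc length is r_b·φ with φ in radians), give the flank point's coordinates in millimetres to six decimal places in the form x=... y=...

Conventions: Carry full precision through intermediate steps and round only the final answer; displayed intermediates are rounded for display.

single-mesh involute tooth geometry (49T wheel at module 4.528)
pitch radius r_p = m·N/2 = 4.528·49/2 = 110.936000
base radius r_b = r_p·cos α = 110.936000·cos 21.330° = 103.336984
roll angle φ = 35.614° = 0.62158156 rad
x = r_b·(cos φ + φ·sin φ) = 121.412574
y = r_b·(sin φ − φ·cos φ) = 7.957115

x=121.412574 y=7.957115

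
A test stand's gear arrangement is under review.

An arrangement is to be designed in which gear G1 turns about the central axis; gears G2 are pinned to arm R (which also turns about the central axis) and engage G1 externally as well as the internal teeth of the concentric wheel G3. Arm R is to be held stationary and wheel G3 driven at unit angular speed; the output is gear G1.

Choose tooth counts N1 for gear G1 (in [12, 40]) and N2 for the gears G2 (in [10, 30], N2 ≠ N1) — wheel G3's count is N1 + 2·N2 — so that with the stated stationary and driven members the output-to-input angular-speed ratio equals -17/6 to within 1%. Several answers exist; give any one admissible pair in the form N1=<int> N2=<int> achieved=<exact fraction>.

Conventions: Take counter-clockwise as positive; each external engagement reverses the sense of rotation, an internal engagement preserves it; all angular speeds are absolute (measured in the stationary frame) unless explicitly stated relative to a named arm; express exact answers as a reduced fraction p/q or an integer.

N1=12 N2=11 achieved=-17/6

topology: planetary set — design target -17/6, arm = carrier (Willis)
Willis with ω_arm = 0: ω_sun/ω_ring = −N3/N1; set equal to -17/6  ⇒  N3/N1 = −(-17/6) = 17/6
N3 = N1 + 2·N2  ⇒  N2/N1 = (N3/N1 − 1)/2 = (17/6 − 1)/2 = 11/12
smallest multiple with N1 ≥ 12 and N2 ≥ 10: k = 1  ⇒  N1 = 1·12 = 12, N2 = 1·11 = 11 (N1 ≤ 40, N2 ≤ 30, N2 ≠ N1 ✓), N3 = 12 + 2·11 = 34
check: −N3/N1 with N1 = 12, N3 = 34 gives -17/6; |achieved − target| = 0 ≤ 17/600 ✓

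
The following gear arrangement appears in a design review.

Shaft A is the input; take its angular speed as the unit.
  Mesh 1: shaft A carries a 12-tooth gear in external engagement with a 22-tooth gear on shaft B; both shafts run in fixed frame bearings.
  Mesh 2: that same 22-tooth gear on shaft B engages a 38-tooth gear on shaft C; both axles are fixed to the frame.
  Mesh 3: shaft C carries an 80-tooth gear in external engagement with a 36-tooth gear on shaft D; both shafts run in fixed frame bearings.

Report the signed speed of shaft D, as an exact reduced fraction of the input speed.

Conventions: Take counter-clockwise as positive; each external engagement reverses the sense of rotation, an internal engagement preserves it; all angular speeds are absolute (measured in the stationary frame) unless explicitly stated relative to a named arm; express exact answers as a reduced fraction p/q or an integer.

-40/57

3-mesh fixed-axis compound train (all bearings frame-fixed)
mesh 1 [12T→22T]: |ω|/ω_in = 1×12/22 = 6/11, sense flips to −
mesh 2 [22T→38T]: |ω|/ω_in = (6/11)×22/38 = 6/19, sense flips to +
mesh 3 [80T→36T]: |ω|/ω_in = (6/19)×80/36 = 40/57, sense flips to −
signed output speed (× input speed) = -40/57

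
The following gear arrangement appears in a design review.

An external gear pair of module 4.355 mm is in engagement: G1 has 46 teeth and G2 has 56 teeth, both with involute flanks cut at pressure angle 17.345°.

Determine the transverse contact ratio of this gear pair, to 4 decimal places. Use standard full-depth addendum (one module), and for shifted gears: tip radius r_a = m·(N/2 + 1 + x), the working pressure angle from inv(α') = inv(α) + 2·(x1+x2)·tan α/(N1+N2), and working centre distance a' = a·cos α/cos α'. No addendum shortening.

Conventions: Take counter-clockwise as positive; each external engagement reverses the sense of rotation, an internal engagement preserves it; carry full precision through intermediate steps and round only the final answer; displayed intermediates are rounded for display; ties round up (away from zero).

single-mesh involute tooth geometry (46T engaging 56T at module 4.355)
base radii: r_b1 = 95.610192, r_b2 = 116.395016
tip radii: r_a1 = 104.520000, r_a2 = 126.295000
no profile shift: α' = α, a' = a
action lengths: √(r_a1²−r_b1²) = 42.227025, √(r_a2²−r_b2²) = 49.016602
base pitch p_b = π·m·cos α = 13.059490
CR = (42.227025 + 49.016602 − 222.105000·sin 17.34500°)/13.059490 = 1.916511
contact ratio ≈ 1.9165

1.9165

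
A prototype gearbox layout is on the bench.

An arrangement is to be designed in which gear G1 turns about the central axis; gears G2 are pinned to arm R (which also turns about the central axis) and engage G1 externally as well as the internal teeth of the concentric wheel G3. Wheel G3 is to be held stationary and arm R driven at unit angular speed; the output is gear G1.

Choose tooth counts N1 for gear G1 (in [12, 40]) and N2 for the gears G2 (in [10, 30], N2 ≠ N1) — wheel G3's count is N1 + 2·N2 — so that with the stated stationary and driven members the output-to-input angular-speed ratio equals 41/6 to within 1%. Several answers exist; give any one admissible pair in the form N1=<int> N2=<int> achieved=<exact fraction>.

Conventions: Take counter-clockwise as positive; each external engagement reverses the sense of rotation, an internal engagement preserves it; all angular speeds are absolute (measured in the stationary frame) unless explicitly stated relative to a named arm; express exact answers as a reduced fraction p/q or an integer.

N1=12 N2=29 achieved=41/6

class = planetary set [ratio 41/6 wanted; Willis about the carrier]
Willis with ω_ring = 0: ω_sun/ω_arm = (N1+N3)/N1; set equal to 41/6  ⇒  N3/N1 = 41/6 − 1 = 35/6
N3 = N1 + 2·N2  ⇒  N2/N1 = (N3/N1 − 1)/2 = (35/6 − 1)/2 = 29/12
smallest multiple with N1 ≥ 12 and N2 ≥ 10: k = 1  ⇒  N1 = 1·12 = 12, N2 = 1·29 = 29 (N1 ≤ 40, N2 ≤ 30, N2 ≠ N1 ✓), N3 = 12 + 2·29 = 70
check: (N1+N3)/N1 with N1 = 12, N3 = 70 gives 41/6; |achieved − target| = 0 ≤ 41/600 ✓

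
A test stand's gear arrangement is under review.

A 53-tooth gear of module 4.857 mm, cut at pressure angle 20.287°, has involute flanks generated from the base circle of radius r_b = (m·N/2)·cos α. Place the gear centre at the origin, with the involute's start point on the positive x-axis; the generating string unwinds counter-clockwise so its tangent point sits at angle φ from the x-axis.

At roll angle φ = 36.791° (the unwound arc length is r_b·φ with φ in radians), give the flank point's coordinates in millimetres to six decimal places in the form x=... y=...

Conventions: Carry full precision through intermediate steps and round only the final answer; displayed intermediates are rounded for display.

x=143.107989 y=10.221713

topology: single-mesh involute geometry — m = 4.857, N = 53
pitch radius r_p = m·N/2 = 4.857·53/2 = 128.710500
base radius r_b = r_p·cos α = 128.710500·cos 20.287° = 120.726282
roll angle φ = 36.791° = 0.64212409 rad
x = r_b·(cos φ + φ·sin φ) = 143.107989
y = r_b·(sin φ − φ·cos φ) = 10.221713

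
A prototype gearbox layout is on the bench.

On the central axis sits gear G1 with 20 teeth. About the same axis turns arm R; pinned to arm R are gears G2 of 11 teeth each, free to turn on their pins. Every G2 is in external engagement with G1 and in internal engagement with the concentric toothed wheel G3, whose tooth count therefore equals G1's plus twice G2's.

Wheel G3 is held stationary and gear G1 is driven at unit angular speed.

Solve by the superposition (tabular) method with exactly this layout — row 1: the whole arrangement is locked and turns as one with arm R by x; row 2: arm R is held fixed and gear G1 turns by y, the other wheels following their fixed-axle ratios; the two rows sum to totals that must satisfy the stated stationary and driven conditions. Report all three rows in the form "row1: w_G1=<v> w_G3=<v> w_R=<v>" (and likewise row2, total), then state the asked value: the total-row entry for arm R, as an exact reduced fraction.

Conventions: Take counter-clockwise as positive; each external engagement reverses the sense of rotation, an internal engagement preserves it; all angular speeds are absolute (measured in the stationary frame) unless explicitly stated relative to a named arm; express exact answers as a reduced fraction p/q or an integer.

topology: planetary set — G1 20T / G2 11T / G3 42T, arm = carrier (Willis)
row 1 — lock + rotate with arm: ω_sun = ω_ring = ω_arm = x
row 2 — arm fixed, fixed-axis ratios: sun y, ring −(20/42)·y, arm 0
boundary: total ω_ring = x − (20/42)·y = 0 and total ω_sun = x + y = 1  ⇒  y = 21/31, x = 10/31
row 2 ring = −(20/42)·21/31 = -10/31
totals (row 1 + row 2): sun 10/31 + 21/31 = 1, ring 10/31 + (-10/31) = 0, arm 10/31 + 0 = 10/31
asked cell (total, arm) = 10/31

row1: w_G1=10/31 w_G3=10/31 w_R=10/31
row2: w_G1=21/31 w_G3=-10/31 w_R=0
total: w_G1=1 w_G3=0 w_R=10/31
asked value: 10/31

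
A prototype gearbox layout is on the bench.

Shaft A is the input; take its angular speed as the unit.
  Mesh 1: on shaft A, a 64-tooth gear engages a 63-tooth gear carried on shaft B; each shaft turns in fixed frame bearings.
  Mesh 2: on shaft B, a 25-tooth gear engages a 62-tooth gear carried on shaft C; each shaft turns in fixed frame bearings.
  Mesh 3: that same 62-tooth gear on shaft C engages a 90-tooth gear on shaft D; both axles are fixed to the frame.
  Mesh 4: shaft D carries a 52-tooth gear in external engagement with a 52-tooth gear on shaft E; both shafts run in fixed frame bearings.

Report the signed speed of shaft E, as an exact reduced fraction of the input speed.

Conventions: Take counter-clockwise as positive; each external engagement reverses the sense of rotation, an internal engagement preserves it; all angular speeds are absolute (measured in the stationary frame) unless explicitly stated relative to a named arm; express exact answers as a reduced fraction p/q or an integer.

160/567

4-mesh fixed-axis compound train (all bearings frame-fixed)
mesh 1 [64T→63T]: |ω|/ω_in = 1×64/63 = 64/63, sense flips to −
mesh 2 [25T→62T]: |ω|/ω_in = (64/63)×25/62 = 800/1953, sense flips to +
mesh 3 [62T→90T]: |ω|/ω_in = (800/1953)×62/90 = 160/567, sense flips to −
mesh 4 [52T→52T]: |ω|/ω_in = (160/567)×52/52 = 160/567, sense flips to +
signed output speed (× input speed) = 160/567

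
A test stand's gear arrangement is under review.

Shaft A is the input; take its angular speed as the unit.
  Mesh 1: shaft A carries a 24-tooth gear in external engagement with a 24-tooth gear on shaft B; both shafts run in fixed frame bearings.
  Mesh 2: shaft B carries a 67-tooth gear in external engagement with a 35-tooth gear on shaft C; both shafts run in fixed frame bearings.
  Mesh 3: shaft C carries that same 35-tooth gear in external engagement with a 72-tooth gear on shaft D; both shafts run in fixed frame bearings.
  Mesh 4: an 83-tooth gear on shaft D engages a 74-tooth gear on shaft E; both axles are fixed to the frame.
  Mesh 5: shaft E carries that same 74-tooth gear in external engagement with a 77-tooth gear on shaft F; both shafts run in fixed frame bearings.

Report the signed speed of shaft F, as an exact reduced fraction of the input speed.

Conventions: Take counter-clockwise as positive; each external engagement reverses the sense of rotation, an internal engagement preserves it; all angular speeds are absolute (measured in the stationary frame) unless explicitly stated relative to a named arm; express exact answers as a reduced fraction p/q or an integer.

-5561/5544

5-mesh fixed-axis compound train (all bearings frame-fixed)
mesh 1 [24T→24T]: |ω|/ω_in = 1×24/24 = 1, sense flips to −
mesh 2 [67T→35T]: |ω|/ω_in = 1×67/35 = 67/35, sense flips to +
mesh 3 [35T→72T]: |ω|/ω_in = (67/35)×35/72 = 67/72, sense flips to −
mesh 4 [83T→74T]: |ω|/ω_in = (67/72)×83/74 = 5561/5328, sense flips to +
mesh 5 [74T→77T]: |ω|/ω_in = (5561/5328)×74/77 = 5561/5544, sense flips to −
signed output speed (× input speed) = -5561/5544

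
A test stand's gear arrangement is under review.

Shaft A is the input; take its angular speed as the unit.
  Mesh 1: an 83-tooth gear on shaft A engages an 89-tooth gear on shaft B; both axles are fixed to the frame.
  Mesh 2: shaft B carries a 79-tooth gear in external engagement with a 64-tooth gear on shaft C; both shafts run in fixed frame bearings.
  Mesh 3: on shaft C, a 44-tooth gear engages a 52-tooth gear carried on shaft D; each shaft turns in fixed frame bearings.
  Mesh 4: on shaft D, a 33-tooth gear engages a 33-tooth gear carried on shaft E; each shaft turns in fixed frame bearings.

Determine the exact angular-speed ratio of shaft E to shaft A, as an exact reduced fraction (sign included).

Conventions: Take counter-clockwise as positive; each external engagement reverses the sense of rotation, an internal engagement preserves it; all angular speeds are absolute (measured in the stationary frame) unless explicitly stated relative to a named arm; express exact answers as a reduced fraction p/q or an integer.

72127/74048

class = fixed-axis compound train [4 meshes; 4 ratios multiply, 4 sense flips]
mesh 1 [83T→89T]: running ratio 83/89, sense −
mesh 2 [79T→64T]: running ratio 6557/5696, sense +
mesh 3 [44T→52T]: running ratio 72127/74048, sense −
mesh 4 [33T→33T]: running ratio 72127/74048, sense +
ω_out/ω_in = 72127/74048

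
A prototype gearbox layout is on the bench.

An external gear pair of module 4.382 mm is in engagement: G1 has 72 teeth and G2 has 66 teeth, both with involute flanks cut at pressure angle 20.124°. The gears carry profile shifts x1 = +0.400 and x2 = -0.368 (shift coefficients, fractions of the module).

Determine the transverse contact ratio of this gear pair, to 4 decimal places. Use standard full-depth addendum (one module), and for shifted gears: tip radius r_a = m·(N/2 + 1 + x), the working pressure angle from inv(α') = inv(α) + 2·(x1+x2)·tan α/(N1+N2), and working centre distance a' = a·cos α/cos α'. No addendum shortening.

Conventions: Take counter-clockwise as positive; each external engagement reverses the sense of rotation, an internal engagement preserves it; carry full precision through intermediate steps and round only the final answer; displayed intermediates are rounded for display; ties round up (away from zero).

1.7799

recognized (one external pair, fixed centres): single-mesh tooth geometry, m = 4.382, N1 = 72, N2 = 66
base radii: r_b1 = 148.121275, r_b2 = 135.777835
tip radii: r_a1 = 163.886800, r_a2 = 147.375424
inv(α') = inv(20.124°) + 2·(+0.400-0.368)·tan α/(72+66) = 0.01536296  ⇒  α' = 20.19623°
a' = a·cos α / cos α' = 302.3580·cos 20.124°/cos 20.19623° = 302.497983
action lengths: √(r_a1²−r_b1²) = 70.135377, √(r_a2²−r_b2²) = 57.305280
base pitch p_b = π·m·cos α = 12.926020
CR = (70.135377 + 57.305280 − 302.497983·sin 20.19623°)/12.926020 = 1.779922
contact ratio ≈ 1.7799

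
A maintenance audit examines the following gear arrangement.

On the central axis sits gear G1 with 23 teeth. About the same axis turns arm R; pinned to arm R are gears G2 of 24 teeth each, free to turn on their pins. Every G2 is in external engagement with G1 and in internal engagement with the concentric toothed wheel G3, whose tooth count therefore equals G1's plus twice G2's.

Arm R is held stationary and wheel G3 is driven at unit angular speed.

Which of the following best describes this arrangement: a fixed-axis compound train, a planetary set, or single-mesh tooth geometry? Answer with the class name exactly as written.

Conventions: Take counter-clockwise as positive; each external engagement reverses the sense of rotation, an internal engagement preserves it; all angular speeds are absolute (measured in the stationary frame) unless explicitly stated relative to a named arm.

topology: planetary set — G1 23T / G2 24T / G3 71T, arm = carrier (Willis)
classification: planetary set

planetary set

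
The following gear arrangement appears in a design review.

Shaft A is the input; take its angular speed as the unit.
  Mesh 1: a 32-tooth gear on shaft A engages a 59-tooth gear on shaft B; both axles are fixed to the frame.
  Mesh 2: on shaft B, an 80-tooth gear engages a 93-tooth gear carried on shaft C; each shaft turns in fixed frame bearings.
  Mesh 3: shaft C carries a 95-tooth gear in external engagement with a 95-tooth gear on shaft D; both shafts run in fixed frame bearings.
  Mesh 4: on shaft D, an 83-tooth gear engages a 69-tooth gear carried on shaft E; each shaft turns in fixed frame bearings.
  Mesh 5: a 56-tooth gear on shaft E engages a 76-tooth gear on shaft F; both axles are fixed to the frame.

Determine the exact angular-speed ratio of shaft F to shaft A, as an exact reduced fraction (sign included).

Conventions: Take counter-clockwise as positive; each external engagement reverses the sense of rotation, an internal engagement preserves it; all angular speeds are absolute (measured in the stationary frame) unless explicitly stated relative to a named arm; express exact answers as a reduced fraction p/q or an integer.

-2974720/7193457

class = fixed-axis compound train [5 meshes; 5 ratios multiply, 5 sense flips]
mesh 1 [32T→59T]: running ratio 32/59, sense −
mesh 2 [80T→93T]: running ratio 2560/5487, sense +
mesh 3 [95T→95T]: running ratio 2560/5487, sense −
mesh 4 [83T→69T]: running ratio 212480/378603, sense +
mesh 5 [56T→76T]: running ratio 2974720/7193457, sense −
ω_out/ω_in = -2974720/7193457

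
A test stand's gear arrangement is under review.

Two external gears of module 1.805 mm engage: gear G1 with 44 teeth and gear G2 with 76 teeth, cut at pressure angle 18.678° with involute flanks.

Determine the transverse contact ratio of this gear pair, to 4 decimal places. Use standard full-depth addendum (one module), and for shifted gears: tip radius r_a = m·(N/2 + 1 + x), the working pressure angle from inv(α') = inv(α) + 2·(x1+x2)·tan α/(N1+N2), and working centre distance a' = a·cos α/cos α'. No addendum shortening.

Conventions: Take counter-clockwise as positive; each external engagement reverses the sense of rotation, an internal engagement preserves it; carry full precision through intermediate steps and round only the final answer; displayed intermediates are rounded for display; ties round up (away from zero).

single-mesh involute tooth geometry (44T engaging 76T at module 1.805)
base radii: r_b1 = 37.618606, r_b2 = 64.977592
tip radii: r_a1 = 41.515000, r_a2 = 70.395000
no profile shift: α' = α, a' = a
action lengths: √(r_a1²−r_b1²) = 17.559491, √(r_a2²−r_b2²) = 27.080778
base pitch p_b = π·m·cos α = 5.371924
CR = (17.559491 + 27.080778 − 108.300000·sin 18.67800°)/5.371924 = 1.853577
contact ratio ≈ 1.8536

1.8536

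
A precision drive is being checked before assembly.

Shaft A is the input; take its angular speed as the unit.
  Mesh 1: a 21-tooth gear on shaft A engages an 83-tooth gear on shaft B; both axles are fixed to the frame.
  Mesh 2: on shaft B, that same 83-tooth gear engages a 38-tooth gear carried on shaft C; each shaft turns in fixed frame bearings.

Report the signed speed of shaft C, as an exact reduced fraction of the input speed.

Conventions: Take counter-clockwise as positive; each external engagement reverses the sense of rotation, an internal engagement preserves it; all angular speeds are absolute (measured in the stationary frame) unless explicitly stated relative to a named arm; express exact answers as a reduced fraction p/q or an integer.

2-mesh fixed-axis compound train (all bearings frame-fixed)
mesh 1 [21T→83T]: |ω|/ω_in = 1×21/83 = 21/83, sense flips to −
mesh 2 [83T→38T]: |ω|/ω_in = (21/83)×83/38 = 21/38, sense flips to +
signed output speed (× input speed) = 21/38

21/38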